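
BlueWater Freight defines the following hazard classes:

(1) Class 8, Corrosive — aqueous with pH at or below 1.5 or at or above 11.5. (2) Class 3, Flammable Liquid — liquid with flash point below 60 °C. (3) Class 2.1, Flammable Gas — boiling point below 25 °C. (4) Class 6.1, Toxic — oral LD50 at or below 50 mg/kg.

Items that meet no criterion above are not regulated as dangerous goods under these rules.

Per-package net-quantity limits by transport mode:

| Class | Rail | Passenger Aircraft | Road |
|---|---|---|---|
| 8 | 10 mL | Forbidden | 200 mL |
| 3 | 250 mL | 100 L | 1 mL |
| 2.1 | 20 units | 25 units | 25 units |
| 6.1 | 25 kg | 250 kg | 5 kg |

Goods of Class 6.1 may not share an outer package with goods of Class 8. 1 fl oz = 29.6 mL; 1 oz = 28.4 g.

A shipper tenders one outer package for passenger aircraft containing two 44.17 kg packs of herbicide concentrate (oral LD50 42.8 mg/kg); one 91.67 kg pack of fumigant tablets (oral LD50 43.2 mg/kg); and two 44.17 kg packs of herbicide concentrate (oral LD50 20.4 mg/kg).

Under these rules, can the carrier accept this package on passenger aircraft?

No

Herbicide concentrate: oral LD50 42.8 mg/kg ≤ 50 mg/kg → Class 6.1 (Toxic).
Fumigant tablets: oral LD50 43.2 mg/kg ≤ 50 mg/kg → Class 6.1 (Toxic).
Oral LD50 20.4 mg/kg meets the Class 6.1 criterion (Toxic), so the herbicide concentrate is Class 6.1.
Class 6.1 net quantity: (two 44.17 kg packs = 88.34 kg) + 91.67 kg + (two 44.17 kg packs = 88.34 kg) = 268.35 kg.
That exceeds the Class 6.1 passenger aircraft limit of 250 kg.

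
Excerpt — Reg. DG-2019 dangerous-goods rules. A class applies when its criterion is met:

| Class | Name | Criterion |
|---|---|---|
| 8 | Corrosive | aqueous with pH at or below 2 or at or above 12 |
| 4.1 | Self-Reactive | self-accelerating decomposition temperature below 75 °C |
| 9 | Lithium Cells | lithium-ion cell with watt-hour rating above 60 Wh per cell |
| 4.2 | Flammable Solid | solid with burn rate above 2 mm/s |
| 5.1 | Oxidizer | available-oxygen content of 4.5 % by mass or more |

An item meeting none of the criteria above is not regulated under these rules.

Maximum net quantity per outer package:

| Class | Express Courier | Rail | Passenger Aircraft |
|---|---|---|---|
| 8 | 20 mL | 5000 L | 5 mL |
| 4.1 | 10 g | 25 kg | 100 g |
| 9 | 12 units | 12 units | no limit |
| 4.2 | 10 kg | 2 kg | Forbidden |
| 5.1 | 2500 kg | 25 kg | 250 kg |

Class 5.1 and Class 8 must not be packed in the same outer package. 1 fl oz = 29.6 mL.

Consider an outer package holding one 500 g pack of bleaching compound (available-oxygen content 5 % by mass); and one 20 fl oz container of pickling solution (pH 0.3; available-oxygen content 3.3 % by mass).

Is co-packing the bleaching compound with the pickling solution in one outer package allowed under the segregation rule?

No

Available-oxygen content 5 % by mass meets the Class 5.1 criterion (Oxidizer), so the bleaching compound is Class 5.1.
pH 0.3 meets the Class 8 criterion (Corrosive), so the pickling solution is Class 8.
Class 5.1 and Class 8 may not share an outer package.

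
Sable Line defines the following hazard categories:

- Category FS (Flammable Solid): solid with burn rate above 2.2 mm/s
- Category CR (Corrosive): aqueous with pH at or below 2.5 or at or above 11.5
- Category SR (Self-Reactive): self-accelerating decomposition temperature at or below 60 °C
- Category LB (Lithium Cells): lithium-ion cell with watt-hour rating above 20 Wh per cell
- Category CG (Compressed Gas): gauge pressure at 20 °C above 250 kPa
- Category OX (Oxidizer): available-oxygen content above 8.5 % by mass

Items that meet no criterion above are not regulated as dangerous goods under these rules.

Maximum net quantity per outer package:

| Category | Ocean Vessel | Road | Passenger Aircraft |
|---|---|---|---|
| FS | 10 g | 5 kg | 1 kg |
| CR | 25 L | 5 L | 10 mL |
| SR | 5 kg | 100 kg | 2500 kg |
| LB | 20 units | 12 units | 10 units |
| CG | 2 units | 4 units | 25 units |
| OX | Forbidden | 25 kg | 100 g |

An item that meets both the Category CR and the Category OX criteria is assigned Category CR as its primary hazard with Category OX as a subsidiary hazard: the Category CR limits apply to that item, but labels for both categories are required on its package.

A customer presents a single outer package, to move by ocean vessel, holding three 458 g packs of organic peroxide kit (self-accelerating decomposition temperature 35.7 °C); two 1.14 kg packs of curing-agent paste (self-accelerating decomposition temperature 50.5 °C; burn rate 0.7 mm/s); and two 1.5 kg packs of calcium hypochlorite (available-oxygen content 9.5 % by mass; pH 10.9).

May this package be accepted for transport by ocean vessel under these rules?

No

With self-accelerating decomposition temperature 35.7 °C (≤ 60 °C), the organic peroxide kit falls in Category SR.
Curing-agent paste: self-accelerating decomposition temperature 50.5 °C ≤ 60 °C → Category SR (Self-Reactive).
The calcium hypochlorite has available-oxygen content 9.5 % by mass, which is > 8.5 % by mass, so it is Category OX (Oxidizer).
Category SR net quantity: (three 458 g packs = 1.374 kg) + (two 1.14 kg packs = 2.28 kg) = 3.654 kg.
That is within the Category SR ocean vessel limit of 5 kg.
Category OX quantity: two 1.5 kg packs = 3 kg.
Category OX is Forbidden by ocean vessel.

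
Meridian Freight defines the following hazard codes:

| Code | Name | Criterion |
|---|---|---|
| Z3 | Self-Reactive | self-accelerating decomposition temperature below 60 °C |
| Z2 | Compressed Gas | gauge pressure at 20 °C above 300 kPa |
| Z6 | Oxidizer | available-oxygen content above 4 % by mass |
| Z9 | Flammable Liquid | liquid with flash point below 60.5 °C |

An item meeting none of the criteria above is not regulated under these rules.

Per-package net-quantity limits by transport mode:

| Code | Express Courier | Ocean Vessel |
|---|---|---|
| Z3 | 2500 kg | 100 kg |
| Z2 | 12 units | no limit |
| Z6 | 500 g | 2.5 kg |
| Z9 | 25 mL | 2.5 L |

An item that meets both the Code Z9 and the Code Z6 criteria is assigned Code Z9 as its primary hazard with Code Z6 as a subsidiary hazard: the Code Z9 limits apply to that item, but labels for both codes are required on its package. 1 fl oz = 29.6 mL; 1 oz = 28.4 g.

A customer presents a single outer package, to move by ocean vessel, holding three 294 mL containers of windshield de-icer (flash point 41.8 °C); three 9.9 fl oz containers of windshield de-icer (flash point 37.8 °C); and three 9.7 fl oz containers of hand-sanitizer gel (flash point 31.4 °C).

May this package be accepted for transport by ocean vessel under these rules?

With flash point 41.8 °C (< 60.5 °C), the windshield de-icer falls in Code Z9.
The windshield de-icer has flash point 37.8 °C, which is < 60.5 °C, so it is Code Z9 (Flammable Liquid).
With flash point 31.4 °C (< 60.5 °C), the hand-sanitizer gel falls in Code Z9.
Code Z9 net quantity: (three 294 mL containers = 882 mL) + (three 9.9 fl oz containers = 879.12 mL) + (three 9.7 fl oz containers = 861.36 mL) = 2622.48 mL.
2622.48 mL > 2.5 L (ocean vessel limit, Code Z9) — over the limit.

No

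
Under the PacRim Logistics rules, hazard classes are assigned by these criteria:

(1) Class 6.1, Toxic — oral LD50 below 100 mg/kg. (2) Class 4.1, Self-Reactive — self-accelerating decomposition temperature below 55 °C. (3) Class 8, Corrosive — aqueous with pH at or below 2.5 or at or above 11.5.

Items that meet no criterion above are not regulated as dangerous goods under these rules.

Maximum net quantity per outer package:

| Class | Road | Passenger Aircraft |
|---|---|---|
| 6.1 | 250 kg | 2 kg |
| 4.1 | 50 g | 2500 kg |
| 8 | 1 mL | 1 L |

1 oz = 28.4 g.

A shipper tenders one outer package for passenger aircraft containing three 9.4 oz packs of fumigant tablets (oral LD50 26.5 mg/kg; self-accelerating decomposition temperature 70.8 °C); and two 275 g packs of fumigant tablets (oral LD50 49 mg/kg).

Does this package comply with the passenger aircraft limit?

Oral LD50 26.5 mg/kg meets the Class 6.1 criterion (Toxic), so the fumigant tablets are Class 6.1.
With oral LD50 49 mg/kg (< 100 mg/kg), the fumigant tablets fall in Class 6.1.
Total Class 6.1: (three 9.4 oz packs = 800.88 g) + (two 275 g packs = 550 g) = 1350.88 g.
That is within the Class 6.1 passenger aircraft limit of 2 kg.

Yes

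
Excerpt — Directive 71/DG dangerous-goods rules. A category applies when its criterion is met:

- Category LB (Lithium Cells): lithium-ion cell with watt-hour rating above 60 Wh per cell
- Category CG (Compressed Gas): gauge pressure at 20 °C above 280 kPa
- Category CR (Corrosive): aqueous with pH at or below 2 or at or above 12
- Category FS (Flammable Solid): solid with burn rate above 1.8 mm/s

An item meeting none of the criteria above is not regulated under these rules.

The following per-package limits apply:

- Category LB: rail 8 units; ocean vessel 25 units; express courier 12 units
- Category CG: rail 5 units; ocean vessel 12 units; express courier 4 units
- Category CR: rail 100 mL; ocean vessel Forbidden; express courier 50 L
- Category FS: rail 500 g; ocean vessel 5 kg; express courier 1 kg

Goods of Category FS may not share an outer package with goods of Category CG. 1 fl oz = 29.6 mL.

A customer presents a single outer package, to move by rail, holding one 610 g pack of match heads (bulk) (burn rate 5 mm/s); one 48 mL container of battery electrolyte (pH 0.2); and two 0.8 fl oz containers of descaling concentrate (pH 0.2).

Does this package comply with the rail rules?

With burn rate 5 mm/s (> 1.8 mm/s), the match heads (bulk) fall in Category FS.
pH 0.2 meets the Category CR criterion (Corrosive), so the battery electrolyte is Category CR.
With pH 0.2 (≤ 2), the descaling concentrate falls in Category CR.
Category FS quantity: 610 g.
610 g exceeds the rail limit of 500 g for Category FS.
Total Category CR: 48 mL + (two 0.8 fl oz containers = 47.36 mL) = 95.36 mL.
95.36 mL is within the rail limit of 100 mL for Category CR.
The segregation rule (Category FS with Category CG) does not apply to Category FS with Category CR.

No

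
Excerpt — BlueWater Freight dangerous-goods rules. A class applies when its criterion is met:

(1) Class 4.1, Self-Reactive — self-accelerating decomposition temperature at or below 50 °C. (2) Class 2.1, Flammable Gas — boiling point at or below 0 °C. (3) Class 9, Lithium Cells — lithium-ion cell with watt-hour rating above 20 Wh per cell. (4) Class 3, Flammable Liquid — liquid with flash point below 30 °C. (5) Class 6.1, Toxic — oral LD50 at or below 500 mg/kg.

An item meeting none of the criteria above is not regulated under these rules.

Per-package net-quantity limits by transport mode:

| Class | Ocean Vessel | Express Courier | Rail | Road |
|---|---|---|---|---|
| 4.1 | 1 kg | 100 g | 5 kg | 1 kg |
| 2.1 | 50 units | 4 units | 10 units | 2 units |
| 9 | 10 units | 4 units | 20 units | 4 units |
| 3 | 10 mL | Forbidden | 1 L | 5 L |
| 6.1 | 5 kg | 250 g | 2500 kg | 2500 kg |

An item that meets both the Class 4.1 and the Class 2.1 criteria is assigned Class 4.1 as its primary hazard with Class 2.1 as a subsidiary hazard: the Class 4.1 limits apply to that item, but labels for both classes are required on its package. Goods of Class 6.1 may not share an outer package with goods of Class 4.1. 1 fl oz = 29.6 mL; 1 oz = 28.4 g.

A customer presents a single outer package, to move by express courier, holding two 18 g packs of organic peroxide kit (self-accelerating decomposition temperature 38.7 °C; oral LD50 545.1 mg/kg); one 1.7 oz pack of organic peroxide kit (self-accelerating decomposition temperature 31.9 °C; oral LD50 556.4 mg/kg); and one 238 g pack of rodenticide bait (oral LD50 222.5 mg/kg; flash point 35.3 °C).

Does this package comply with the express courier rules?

No

With self-accelerating decomposition temperature 38.7 °C (≤ 50 °C), the organic peroxide kit falls in Class 4.1.
With self-accelerating decomposition temperature 31.9 °C (≤ 50 °C), the organic peroxide kit falls in Class 4.1.
Oral LD50 222.5 mg/kg meets the Class 6.1 criterion (Toxic), so the rodenticide bait is Class 6.1.
Class 6.1 quantity: 238 g.
238 g ≤ 250 g (express courier limit, Class 6.1) — within limit.
Total Class 4.1: (two 18 g packs = 36 g) + (one 1.7 oz pack = 48.28 g) = 84.28 g.
84.28 g ≤ 100 g (express courier limit, Class 4.1) — within limit.
Class 6.1 and Class 4.1 may not share an outer package.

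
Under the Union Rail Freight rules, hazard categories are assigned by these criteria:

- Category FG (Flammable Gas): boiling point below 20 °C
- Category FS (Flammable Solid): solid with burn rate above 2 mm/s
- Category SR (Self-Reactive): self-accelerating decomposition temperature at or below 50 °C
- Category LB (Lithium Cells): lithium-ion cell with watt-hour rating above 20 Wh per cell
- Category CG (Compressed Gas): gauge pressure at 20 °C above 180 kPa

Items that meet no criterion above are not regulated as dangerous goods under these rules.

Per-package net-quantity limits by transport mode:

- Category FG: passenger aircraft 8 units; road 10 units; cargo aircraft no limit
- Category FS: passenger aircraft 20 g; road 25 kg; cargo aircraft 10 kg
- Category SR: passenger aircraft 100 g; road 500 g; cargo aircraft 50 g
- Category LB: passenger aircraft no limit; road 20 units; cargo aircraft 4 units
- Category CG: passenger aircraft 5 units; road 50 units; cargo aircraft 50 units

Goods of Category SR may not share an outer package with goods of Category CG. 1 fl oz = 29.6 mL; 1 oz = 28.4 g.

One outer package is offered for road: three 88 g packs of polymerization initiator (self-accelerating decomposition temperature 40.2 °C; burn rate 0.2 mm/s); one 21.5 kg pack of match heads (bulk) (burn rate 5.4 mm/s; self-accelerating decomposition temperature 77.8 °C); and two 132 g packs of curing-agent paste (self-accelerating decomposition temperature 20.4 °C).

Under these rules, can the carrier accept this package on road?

No

The polymerization initiator has self-accelerating decomposition temperature 40.2 °C, which is ≤ 50 °C, so it is Category SR (Self-Reactive).
Burn rate 5.4 mm/s meets the Category FS criterion (Flammable Solid), so the match heads (bulk) are Category FS.
Self-accelerating decomposition temperature 20.4 °C meets the Category SR criterion (Self-Reactive), so the curing-agent paste is Category SR.
Category SR net quantity: (three 88 g packs = 264 g) + (two 132 g packs = 264 g) = 528 g.
That exceeds the Category SR road limit of 500 g.
Category FS quantity: 21.5 kg.
21.5 kg ≤ 25 kg (road limit, Category FS) — within limit.
The segregation rule (Category SR with Category CG) does not apply to Category SR with Category FS.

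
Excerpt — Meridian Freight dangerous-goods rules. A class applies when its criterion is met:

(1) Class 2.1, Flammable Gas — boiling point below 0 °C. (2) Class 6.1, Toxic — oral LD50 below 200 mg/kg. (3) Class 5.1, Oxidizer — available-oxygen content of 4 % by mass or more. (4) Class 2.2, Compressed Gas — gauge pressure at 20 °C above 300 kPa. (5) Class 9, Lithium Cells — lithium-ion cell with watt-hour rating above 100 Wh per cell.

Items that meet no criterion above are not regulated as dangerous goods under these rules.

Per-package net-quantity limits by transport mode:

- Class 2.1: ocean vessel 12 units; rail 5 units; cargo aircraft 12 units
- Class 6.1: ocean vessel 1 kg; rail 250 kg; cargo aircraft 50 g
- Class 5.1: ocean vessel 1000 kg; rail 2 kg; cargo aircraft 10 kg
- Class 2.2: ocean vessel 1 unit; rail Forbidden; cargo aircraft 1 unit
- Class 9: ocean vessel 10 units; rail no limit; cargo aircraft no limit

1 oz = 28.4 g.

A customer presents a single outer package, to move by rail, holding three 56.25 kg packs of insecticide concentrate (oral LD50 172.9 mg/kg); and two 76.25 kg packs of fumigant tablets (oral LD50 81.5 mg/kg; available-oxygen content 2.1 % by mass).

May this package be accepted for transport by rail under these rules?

No

Oral LD50 172.9 mg/kg meets the Class 6.1 criterion (Toxic), so the insecticide concentrate is Class 6.1.
With oral LD50 81.5 mg/kg (< 200 mg/kg), the fumigant tablets fall in Class 6.1.
Total Class 6.1: (three 56.25 kg packs = 168.75 kg) + (two 76.25 kg packs = 152.5 kg) = 321.25 kg.
That exceeds the Class 6.1 rail limit of 250 kg.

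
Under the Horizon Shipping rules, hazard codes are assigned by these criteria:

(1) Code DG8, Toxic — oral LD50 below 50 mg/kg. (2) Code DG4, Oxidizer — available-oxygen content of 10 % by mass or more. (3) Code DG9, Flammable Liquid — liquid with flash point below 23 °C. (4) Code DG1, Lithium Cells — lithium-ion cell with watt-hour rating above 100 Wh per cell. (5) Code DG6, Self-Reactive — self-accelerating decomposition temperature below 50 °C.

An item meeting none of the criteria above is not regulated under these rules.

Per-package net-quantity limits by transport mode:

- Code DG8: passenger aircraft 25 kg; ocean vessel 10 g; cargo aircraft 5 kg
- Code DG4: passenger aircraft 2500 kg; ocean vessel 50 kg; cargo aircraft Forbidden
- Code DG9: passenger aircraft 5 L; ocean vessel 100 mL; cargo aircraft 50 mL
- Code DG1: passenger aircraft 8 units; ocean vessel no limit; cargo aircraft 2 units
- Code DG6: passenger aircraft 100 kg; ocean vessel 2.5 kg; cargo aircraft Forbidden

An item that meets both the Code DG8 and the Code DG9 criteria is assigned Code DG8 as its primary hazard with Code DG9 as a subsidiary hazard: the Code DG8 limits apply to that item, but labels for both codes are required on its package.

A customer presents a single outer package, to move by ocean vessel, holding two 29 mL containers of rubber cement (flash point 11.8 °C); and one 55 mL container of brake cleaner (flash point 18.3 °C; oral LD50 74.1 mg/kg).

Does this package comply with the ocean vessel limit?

The rubber cement has flash point 11.8 °C, which is < 23 °C, so it is Code DG9 (Flammable Liquid).
With flash point 18.3 °C (< 23 °C), the brake cleaner falls in Code DG9.
Code DG9 net quantity: (two 29 mL containers = 58 mL) + 55 mL = 113 mL.
113 mL > 100 mL (ocean vessel limit, Code DG9) — over the limit.

No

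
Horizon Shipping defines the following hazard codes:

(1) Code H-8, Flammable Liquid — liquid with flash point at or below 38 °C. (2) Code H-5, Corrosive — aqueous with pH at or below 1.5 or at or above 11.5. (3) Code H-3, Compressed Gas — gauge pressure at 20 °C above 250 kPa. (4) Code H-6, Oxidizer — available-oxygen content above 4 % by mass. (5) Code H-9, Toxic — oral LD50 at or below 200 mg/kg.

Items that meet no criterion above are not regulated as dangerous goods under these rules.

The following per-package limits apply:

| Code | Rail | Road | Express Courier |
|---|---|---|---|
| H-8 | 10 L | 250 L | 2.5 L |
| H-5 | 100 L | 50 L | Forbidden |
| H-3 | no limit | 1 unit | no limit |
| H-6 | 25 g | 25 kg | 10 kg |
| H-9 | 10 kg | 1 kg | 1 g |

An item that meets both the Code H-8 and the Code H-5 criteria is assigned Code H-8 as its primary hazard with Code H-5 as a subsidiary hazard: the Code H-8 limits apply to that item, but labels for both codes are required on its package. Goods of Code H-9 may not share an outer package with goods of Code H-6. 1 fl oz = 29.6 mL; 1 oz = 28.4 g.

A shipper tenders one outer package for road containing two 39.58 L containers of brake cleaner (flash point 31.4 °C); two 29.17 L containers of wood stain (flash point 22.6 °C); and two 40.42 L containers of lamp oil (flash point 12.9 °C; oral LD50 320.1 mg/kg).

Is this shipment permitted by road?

With flash point 31.4 °C (≤ 38 °C), the brake cleaner falls in Code H-8.
Flash point 22.6 °C meets the Code H-8 criterion (Flammable Liquid), so the wood stain is Code H-8.
The lamp oil has flash point 12.9 °C, which is ≤ 38 °C, so it is Code H-8 (Flammable Liquid).
Total Code H-8: (two 39.58 L containers = 79.16 L) + (two 29.17 L containers = 58.34 L) + (two 40.42 L containers = 80.84 L) = 218.34 L.
218.34 L ≤ 250 L (road limit, Code H-8) — within limit.

Yes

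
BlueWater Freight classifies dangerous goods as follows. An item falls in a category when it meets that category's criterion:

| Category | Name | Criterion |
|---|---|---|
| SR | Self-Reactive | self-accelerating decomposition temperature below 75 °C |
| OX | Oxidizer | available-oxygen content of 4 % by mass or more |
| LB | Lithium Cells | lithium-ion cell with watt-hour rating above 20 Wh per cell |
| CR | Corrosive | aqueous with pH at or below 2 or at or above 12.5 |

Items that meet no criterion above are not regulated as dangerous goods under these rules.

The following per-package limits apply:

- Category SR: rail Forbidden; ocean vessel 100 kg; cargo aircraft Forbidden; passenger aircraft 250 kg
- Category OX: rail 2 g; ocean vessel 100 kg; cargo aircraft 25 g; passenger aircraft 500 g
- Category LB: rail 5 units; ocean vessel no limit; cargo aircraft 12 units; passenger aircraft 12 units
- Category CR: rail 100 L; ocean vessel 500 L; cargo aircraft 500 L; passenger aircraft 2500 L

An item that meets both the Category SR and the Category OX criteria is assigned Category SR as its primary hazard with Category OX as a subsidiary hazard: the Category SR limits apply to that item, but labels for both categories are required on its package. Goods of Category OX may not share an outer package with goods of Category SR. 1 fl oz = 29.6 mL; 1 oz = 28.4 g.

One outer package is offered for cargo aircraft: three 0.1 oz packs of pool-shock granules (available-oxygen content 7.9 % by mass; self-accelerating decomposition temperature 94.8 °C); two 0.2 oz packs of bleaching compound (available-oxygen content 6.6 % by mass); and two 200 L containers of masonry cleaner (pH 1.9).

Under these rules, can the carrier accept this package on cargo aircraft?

Yes

With available-oxygen content 7.9 % by mass (≥ 4 % by mass), the pool-shock granules fall in Category OX.
Available-oxygen content 6.6 % by mass meets the Category OX criterion (Oxidizer), so the bleaching compound is Category OX.
Masonry cleaner: pH 1.9 ≤ 2 → Category CR (Corrosive).
Total Category OX: (three 0.1 oz packs = 8.52 g) + (two 0.2 oz packs = 11.36 g) = 19.88 g.
19.88 g is within the cargo aircraft limit of 25 g for Category OX.
Category CR quantity: two 200 L containers = 400 L.
That is within the Category CR cargo aircraft limit of 500 L.
The segregation rule (Category OX with Category SR) does not apply to Category OX with Category CR.
Every hazard category is within its cargo aircraft limit and no segregation rule is violated.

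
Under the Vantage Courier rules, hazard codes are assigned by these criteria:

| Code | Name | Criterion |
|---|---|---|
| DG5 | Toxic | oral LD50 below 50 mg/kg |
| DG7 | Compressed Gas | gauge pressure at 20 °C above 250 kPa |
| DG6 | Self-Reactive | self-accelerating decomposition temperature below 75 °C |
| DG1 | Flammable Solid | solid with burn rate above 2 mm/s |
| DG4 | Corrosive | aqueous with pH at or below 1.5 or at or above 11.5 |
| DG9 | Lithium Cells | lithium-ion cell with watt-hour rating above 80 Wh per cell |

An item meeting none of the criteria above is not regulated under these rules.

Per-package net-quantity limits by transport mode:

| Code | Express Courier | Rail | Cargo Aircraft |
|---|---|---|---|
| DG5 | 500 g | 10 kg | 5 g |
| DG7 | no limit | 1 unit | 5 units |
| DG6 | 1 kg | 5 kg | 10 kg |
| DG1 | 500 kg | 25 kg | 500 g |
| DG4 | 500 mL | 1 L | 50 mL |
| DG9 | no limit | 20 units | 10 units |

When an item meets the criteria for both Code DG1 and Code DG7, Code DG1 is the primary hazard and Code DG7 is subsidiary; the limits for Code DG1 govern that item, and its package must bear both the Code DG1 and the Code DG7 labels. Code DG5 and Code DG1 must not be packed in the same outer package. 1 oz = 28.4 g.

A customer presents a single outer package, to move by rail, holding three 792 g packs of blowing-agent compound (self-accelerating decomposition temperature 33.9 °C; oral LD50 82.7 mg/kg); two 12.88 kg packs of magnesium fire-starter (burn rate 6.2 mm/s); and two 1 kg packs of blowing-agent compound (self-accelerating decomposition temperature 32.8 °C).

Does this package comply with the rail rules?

No

Blowing-agent compound: self-accelerating decomposition temperature 33.9 °C < 75 °C → Code DG6 (Self-Reactive).
Magnesium fire-starter: burn rate 6.2 mm/s > 2 mm/s → Code DG1 (Flammable Solid).
Blowing-agent compound: self-accelerating decomposition temperature 32.8 °C < 75 °C → Code DG6 (Self-Reactive).
Code DG6 net quantity: (three 792 g packs = 2.376 kg) + (two 1 kg packs = 2 kg) = 4.376 kg.
4.376 kg ≤ 5 kg (rail limit, Code DG6) — within limit.
Code DG1 quantity: two 12.88 kg packs = 25.76 kg.
25.76 kg exceeds the rail limit of 25 kg for Code DG1.
The segregation rule (Code DG5 with Code DG1) does not apply to Code DG6 with Code DG1.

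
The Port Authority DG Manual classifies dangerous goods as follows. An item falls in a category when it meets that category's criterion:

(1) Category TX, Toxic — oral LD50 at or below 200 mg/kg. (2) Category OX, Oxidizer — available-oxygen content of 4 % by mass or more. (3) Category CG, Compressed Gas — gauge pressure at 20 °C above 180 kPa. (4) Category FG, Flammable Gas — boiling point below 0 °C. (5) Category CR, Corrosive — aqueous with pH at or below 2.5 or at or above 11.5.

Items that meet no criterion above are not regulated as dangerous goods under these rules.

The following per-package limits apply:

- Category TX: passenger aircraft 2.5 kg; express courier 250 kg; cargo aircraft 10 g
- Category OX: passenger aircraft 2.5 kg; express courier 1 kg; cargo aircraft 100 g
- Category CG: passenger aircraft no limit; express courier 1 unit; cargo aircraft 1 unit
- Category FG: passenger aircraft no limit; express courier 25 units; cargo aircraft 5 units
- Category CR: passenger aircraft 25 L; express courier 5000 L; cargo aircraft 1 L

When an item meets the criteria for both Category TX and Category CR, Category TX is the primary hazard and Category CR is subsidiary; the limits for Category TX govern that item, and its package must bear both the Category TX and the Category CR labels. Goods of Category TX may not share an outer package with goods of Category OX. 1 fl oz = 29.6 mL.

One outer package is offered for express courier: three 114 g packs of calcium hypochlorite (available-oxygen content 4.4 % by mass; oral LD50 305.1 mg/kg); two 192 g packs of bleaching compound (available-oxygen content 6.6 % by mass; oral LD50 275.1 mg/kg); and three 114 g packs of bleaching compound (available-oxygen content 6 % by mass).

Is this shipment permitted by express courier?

No

Available-oxygen content 4.4 % by mass meets the Category OX criterion (Oxidizer), so the calcium hypochlorite is Category OX.
Bleaching compound: available-oxygen content 6.6 % by mass ≥ 4 % by mass → Category OX (Oxidizer).
The bleaching compound has available-oxygen content 6 % by mass, which is ≥ 4 % by mass, so it is Category OX (Oxidizer).
Total Category OX: (three 114 g packs = 342 g) + (two 192 g packs = 384 g) + (three 114 g packs = 342 g) = 1.068 kg.
1.068 kg exceeds the express courier limit of 1 kg for Category OX.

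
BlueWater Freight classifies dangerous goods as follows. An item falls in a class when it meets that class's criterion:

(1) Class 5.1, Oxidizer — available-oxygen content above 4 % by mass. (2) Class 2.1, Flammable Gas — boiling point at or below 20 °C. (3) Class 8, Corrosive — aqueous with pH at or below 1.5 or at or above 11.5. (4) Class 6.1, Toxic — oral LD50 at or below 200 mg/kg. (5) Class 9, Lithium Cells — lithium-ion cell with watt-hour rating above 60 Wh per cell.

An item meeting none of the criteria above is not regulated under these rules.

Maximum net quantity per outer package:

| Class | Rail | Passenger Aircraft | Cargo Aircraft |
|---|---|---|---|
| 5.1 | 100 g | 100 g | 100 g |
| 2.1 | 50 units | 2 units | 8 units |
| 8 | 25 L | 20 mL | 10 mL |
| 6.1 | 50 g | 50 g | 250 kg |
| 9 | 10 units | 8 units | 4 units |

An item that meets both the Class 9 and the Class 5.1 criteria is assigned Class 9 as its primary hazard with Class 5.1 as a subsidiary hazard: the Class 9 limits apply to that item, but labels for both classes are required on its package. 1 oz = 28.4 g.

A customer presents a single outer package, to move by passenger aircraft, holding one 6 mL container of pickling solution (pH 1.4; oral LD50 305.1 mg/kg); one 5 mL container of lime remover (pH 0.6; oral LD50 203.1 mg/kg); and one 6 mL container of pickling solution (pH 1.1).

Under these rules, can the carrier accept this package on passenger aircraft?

Yes

With pH 1.4 (≤ 1.5), the pickling solution falls in Class 8.
The lime remover has pH 0.6, which is ≤ 1.5, so it is Class 8 (Corrosive).
pH 1.1 meets the Class 8 criterion (Corrosive), so the pickling solution is Class 8.
Class 8 net quantity: 6 mL + 5 mL + 6 mL = 17 mL.
17 mL ≤ 20 mL (passenger aircraft limit, Class 8) — within limit.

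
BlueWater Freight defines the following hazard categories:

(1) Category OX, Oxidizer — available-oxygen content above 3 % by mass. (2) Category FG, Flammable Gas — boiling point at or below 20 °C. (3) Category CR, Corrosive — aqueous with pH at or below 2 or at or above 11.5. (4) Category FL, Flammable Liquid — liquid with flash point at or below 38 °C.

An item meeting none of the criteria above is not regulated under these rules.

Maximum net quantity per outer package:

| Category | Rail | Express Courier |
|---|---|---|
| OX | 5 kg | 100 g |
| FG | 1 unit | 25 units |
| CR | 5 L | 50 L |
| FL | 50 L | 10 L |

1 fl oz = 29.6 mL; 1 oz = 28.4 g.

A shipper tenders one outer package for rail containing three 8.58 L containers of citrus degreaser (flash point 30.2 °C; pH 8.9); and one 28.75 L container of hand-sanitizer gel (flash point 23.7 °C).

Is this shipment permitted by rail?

No

Flash point 30.2 °C meets the Category FL criterion (Flammable Liquid), so the citrus degreaser is Category FL.
Flash point 23.7 °C meets the Category FL criterion (Flammable Liquid), so the hand-sanitizer gel is Category FL.
Category FL net quantity: (three 8.58 L containers = 25.74 L) + 28.75 L = 54.49 L.
That exceeds the Category FL rail limit of 50 L.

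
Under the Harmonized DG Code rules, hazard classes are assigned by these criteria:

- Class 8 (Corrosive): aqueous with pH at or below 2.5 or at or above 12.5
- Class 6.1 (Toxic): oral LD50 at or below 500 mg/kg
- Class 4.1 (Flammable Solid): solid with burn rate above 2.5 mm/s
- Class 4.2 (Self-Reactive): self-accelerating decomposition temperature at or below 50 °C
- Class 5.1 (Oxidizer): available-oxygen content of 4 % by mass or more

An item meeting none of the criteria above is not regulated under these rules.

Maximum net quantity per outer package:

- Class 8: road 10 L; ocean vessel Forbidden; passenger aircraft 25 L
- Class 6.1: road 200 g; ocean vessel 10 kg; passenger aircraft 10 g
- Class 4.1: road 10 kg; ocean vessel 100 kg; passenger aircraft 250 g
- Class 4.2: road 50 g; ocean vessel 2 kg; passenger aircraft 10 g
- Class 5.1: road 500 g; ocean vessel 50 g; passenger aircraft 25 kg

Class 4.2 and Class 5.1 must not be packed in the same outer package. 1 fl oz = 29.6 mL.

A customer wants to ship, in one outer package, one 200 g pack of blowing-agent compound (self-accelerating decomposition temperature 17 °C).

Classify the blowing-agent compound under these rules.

Class 4.2

Self-accelerating decomposition temperature 17 °C meets the Class 4.2 criterion (Self-Reactive), so the blowing-agent compound is Class 4.2.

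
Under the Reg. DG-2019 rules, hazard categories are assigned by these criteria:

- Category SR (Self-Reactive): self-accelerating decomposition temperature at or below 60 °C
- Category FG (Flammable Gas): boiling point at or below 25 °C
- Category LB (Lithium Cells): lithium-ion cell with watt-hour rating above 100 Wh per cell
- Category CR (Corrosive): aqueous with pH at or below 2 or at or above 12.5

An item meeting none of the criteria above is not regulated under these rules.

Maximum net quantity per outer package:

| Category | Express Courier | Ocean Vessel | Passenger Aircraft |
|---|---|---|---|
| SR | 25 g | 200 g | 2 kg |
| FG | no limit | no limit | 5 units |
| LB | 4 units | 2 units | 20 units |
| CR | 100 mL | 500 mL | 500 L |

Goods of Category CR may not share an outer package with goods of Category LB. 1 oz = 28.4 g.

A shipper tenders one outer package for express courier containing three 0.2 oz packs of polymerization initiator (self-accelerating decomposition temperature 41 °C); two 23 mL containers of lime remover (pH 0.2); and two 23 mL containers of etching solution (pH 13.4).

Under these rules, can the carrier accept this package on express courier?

The polymerization initiator has self-accelerating decomposition temperature 41 °C, which is ≤ 60 °C, so it is Category SR (Self-Reactive).
The lime remover has pH 0.2, which is ≤ 2, so it is Category CR (Corrosive).
pH 13.4 meets the Category CR criterion (Corrosive), so the etching solution is Category CR.
Total Category CR: (two 23 mL containers = 46 mL) + (two 23 mL containers = 46 mL) = 92 mL.
That is within the Category CR express courier limit of 100 mL.
Category SR quantity: three 0.2 oz packs = 17.04 g.
17.04 g ≤ 25 g (express courier limit, Category SR) — within limit.
The segregation rule (Category CR with Category LB) does not apply to Category CR with Category SR.
Every hazard category is within its express courier limit and no segregation rule is violated.

Yes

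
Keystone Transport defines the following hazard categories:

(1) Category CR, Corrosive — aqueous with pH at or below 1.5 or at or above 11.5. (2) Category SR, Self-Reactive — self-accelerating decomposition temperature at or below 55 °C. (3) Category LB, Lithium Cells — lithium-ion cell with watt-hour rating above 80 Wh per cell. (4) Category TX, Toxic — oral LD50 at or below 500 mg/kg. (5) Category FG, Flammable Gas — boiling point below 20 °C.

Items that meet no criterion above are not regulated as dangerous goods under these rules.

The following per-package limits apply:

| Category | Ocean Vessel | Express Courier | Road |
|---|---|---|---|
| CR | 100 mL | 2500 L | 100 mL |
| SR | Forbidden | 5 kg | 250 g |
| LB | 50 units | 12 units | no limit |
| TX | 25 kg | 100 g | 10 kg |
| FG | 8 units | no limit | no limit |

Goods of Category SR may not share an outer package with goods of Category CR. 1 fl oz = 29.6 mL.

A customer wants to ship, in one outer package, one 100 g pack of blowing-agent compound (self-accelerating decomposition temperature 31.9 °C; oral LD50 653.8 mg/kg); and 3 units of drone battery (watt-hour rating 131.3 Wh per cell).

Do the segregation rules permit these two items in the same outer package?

Blowing-agent compound: self-accelerating decomposition temperature 31.9 °C ≤ 55 °C → Category SR (Self-Reactive).
With watt-hour rating 131.3 Wh per cell (> 80 Wh per cell), the drone battery falls in Category LB.
No segregation rule bars Category SR with Category LB.

Yes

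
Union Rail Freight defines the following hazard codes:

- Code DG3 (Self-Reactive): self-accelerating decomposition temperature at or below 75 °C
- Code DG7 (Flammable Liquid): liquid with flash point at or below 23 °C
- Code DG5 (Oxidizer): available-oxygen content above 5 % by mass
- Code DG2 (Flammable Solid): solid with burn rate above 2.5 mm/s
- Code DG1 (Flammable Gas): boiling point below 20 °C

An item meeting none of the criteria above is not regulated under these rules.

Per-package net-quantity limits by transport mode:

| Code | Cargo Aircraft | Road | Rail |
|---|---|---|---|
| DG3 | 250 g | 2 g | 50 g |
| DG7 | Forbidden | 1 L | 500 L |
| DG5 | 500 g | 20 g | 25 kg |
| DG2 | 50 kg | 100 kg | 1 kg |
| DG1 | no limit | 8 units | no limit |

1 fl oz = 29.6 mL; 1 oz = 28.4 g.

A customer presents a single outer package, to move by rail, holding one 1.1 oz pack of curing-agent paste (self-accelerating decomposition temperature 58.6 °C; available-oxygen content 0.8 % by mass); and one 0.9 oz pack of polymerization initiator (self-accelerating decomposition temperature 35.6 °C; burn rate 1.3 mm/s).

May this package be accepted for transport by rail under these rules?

No

With self-accelerating decomposition temperature 58.6 °C (≤ 75 °C), the curing-agent paste falls in Code DG3.
The polymerization initiator has self-accelerating decomposition temperature 35.6 °C, which is ≤ 75 °C, so it is Code DG3 (Self-Reactive).
Total Code DG3: (one 1.1 oz pack = 31.24 g) + (one 0.9 oz pack = 25.56 g) = 56.8 g.
That exceeds the Code DG3 rail limit of 50 g.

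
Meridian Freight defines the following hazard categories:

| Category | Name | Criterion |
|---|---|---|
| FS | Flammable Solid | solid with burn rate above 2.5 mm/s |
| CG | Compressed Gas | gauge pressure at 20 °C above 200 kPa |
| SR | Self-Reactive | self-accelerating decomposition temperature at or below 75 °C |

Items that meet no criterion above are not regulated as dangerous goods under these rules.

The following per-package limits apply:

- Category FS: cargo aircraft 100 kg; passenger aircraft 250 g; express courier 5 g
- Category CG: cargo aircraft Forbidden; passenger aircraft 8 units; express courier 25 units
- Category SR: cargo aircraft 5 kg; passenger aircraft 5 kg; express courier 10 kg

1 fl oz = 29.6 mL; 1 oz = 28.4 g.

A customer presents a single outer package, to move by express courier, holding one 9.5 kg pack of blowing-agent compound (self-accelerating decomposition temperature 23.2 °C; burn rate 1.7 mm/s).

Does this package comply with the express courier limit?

With self-accelerating decomposition temperature 23.2 °C (≤ 75 °C), the blowing-agent compound falls in Category SR.
Category SR quantity: 9.5 kg.
9.5 kg is within the express courier limit of 10 kg for Category SR.

Yes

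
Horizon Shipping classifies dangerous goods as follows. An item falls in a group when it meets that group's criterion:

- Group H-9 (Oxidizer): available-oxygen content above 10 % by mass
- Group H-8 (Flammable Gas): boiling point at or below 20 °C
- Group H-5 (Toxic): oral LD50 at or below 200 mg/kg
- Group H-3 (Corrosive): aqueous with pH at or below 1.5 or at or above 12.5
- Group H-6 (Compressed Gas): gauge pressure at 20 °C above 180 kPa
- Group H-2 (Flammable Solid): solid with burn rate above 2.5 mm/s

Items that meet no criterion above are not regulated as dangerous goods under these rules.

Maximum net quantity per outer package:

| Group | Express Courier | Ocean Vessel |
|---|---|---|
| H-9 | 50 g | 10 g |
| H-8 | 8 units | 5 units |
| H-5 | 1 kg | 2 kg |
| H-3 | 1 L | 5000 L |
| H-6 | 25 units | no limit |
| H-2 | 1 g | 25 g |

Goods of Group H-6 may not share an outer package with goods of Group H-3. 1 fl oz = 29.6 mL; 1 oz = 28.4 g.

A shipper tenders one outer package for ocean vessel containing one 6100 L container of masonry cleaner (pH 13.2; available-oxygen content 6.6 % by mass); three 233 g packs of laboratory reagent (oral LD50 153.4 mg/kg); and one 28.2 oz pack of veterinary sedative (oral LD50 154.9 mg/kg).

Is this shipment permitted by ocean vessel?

The masonry cleaner has pH 13.2, which is ≥ 12.5, so it is Group H-3 (Corrosive).
With oral LD50 153.4 mg/kg (≤ 200 mg/kg), the laboratory reagent falls in Group H-5.
Oral LD50 154.9 mg/kg meets the Group H-5 criterion (Toxic), so the veterinary sedative is Group H-5.
Total Group H-5: (three 233 g packs = 699 g) + (one 28.2 oz pack = 800.88 g) = 1499.88 g.
1499.88 g is within the ocean vessel limit of 2 kg for Group H-5.
Group H-3 quantity: 6100 L.
6100 L exceeds the ocean vessel limit of 5000 L for Group H-3.
The segregation rule (Group H-6 with Group H-3) does not apply to Group H-5 with Group H-3.

No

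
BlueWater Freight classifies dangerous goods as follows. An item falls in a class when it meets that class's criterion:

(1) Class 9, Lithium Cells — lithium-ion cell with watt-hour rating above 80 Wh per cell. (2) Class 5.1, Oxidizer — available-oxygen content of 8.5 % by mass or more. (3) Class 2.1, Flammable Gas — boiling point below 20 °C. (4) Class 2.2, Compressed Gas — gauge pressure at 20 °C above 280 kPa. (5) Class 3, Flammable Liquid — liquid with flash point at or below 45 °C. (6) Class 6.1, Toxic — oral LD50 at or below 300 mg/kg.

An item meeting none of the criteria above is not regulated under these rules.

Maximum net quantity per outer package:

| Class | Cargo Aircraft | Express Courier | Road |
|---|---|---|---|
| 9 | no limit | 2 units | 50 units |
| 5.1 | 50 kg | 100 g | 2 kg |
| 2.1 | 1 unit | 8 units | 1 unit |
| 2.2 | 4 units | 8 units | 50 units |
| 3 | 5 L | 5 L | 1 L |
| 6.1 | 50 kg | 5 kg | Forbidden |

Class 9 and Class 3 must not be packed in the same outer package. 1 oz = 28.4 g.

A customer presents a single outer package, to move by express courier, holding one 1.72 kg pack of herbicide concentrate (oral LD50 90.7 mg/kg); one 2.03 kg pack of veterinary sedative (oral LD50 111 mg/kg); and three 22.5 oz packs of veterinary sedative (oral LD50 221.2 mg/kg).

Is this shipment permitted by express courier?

Oral LD50 90.7 mg/kg meets the Class 6.1 criterion (Toxic), so the herbicide concentrate is Class 6.1.
Veterinary sedative: oral LD50 111 mg/kg ≤ 300 mg/kg → Class 6.1 (Toxic).
Oral LD50 221.2 mg/kg meets the Class 6.1 criterion (Toxic), so the veterinary sedative is Class 6.1.
Class 6.1 net quantity: 1.72 kg + 2.03 kg + (three 22.5 oz packs = 1.917 kg) = 5.667 kg.
5.667 kg > 5 kg (express courier limit, Class 6.1) — over the limit.

No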